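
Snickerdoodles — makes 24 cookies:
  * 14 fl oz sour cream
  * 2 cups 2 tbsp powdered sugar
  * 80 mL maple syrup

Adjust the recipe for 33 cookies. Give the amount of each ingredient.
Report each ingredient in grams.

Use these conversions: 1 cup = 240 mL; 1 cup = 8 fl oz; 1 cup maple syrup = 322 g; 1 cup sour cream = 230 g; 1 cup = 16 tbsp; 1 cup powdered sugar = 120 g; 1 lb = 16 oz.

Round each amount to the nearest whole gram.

sour cream: 553 g; powdered sugar: 351 g; maple syrup: 148 g

Scaling factor: 33/24 = 11/8 = 1.375.
sour cream: 14 fl oz × 11/8 ÷ 8 fl oz/cup × 230 g/cup ≈ 553 g
powdered sugar: (2 cup + 2 tbsp = 2.125 cup) × 11/8 × 120 g/cup ≈ 351 g
maple syrup: 80 mL × 11/8 ÷ 240 mL/cup × 322 g/cup ≈ 148 g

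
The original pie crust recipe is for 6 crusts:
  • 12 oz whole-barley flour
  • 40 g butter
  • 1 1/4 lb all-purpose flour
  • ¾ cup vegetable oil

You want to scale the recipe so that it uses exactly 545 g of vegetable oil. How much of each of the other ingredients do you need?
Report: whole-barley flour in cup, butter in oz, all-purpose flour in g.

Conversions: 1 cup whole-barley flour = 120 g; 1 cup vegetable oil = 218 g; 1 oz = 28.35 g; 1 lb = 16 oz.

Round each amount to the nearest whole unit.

The original recipe has 163.5 g of vegetable oil, so the scaling factor is 545 ÷ 163.5 = 10/3.
whole-barley flour: 12 oz × 10/3 × 28.35 g/oz ÷ 120 g/cup ≈ 9 cup
butter: 40 g × 10/3 ÷ 28.35 g/oz ≈ 5 oz
all-purpose flour: 1.25 lb × 10/3 × 16 oz/lb × 28.35 g/oz = 1890 g

whole-barley flour: 9 cup; butter: 5 oz; all-purpose flour: 1890 g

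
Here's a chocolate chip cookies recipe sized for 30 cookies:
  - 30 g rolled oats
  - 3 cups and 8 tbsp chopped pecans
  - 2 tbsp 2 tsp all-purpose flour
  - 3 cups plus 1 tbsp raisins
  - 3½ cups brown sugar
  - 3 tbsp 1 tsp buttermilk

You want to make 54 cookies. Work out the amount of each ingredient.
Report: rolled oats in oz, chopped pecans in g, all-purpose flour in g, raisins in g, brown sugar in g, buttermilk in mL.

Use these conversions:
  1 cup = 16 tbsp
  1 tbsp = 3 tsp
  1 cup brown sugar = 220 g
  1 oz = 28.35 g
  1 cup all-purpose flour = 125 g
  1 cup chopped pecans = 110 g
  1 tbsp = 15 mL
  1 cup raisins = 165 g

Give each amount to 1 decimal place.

Scaling factor: 54/30 = 9/5 = 1.8.
rolled oats: 30 g × 9/5 ÷ 28.35 g/oz ≈ 1.9 oz
chopped pecans: (3 cup + 8 tbsp = 3.5 cup) × 9/5 × 110 g/cup = 693.0 g
all-purpose flour: (2 tbsp + 2 tsp = 8/3 tbsp) × 9/5 ÷ 16 tbsp/cup × 125 g/cup = 37.5 g
raisins: (3 cup + 1 tbsp = 3.0625 cup) × 9/5 × 165 g/cup ≈ 909.6 g
brown sugar: 3.5 cup × 9/5 × 220 g/cup = 1386.0 g
buttermilk: (3 tbsp + 1 tsp = 10/3 tbsp) × 9/5 × 15 mL/tbsp = 90.0 mL

rolled oats: 1.9 oz; chopped pecans: 693.0 g; all-purpose flour: 37.5 g; raisins: 909.6 g; brown sugar: 1386.0 g; buttermilk: 90.0 mL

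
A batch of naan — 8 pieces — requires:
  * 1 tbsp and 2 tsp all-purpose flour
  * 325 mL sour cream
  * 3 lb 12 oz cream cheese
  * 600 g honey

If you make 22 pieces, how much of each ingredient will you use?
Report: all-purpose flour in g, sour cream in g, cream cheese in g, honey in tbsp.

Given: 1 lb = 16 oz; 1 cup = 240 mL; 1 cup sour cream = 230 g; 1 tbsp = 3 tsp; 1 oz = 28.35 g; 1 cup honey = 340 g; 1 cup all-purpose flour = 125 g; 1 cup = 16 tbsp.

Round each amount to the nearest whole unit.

Scaling factor: 22/8 = 11/4 = 2.75.
all-purpose flour: (1 tbsp + 2 tsp = 5/3 tbsp) × 11/4 ÷ 16 tbsp/cup × 125 g/cup ≈ 36 g
sour cream: 325 mL × 11/4 ÷ 240 mL/cup × 230 g/cup ≈ 857 g
cream cheese: (3 lb + 12 oz = 3.75 lb) × 11/4 × 16 oz/lb × 28.35 g/oz ≈ 4678 g
honey: 600 g × 11/4 ÷ 340 g/cup × 16 tbsp/cup ≈ 78 tbsp

all-purpose flour: 36 g; sour cream: 857 g; cream cheese: 4678 g; honey: 78 tbsp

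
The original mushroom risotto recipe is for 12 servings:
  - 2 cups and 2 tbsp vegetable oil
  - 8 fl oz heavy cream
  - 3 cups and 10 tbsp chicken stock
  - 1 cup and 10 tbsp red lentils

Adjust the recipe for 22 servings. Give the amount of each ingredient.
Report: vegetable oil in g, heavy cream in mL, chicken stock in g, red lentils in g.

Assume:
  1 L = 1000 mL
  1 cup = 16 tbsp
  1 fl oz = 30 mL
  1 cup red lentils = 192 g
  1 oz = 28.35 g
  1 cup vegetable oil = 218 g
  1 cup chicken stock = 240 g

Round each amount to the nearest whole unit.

Scaling factor: 22/12 = 11/6.
vegetable oil: (2 cup + 2 tbsp = 2.125 cup) × 11/6 × 218 g/cup ≈ 849 g
heavy cream: 8 fl oz × 11/6 × 30 mL/fl oz = 440 mL
chicken stock: (3 cup + 10 tbsp = 3.625 cup) × 11/6 × 240 g/cup = 1595 g
red lentils: (1 cup + 10 tbsp = 1.625 cup) × 11/6 × 192 g/cup = 572 g

vegetable oil: 849 g; heavy cream: 440 mL; chicken stock: 1595 g; red lentils: 572 g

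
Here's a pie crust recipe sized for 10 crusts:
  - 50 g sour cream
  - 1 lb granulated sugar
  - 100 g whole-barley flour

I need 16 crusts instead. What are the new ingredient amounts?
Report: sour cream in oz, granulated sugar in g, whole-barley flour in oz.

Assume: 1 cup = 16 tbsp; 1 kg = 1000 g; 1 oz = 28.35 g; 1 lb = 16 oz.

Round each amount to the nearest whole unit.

Scaling factor: 16/10 = 8/5 = 1.6.
sour cream: 50 g × 8/5 ÷ 28.35 g/oz ≈ 3 oz
granulated sugar: 1 lb × 8/5 × 16 oz/lb × 28.35 g/oz ≈ 726 g
whole-barley flour: 100 g × 8/5 ÷ 28.35 g/oz ≈ 6 oz

sour cream: 3 oz; granulated sugar: 726 g; whole-barley flour: 6 oz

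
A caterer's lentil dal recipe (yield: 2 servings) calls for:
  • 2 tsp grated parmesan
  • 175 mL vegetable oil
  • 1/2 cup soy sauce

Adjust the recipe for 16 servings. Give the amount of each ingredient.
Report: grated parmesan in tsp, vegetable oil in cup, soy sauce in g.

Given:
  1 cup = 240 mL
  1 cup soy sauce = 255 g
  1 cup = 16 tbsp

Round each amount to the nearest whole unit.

Scaling factor: 16/2 = 8.
grated parmesan: 2 tsp × 8 = 16 tsp
vegetable oil: 175 mL × 8 ÷ 240 mL/cup ≈ 6 cup
soy sauce: 0.5 cup × 8 × 255 g/cup = 1020 g

grated parmesan: 16 tsp; vegetable oil: 6 cup; soy sauce: 1020 g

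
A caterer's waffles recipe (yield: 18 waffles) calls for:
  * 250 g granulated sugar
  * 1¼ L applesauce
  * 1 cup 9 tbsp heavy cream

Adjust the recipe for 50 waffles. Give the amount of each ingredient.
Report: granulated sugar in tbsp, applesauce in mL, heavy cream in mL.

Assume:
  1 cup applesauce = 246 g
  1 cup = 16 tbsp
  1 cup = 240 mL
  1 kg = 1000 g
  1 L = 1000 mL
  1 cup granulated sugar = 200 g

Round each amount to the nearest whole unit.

Scaling factor: 50/18 = 25/9.
granulated sugar: 250 g × 25/9 ÷ 200 g/cup × 16 tbsp/cup ≈ 56 tbsp
applesauce: 1.25 L × 25/9 × 1000 mL/L ≈ 3472 mL
heavy cream: (1 cup + 9 tbsp = 1.5625 cup) × 25/9 × 240 mL/cup ≈ 1042 mL

granulated sugar: 56 tbsp; applesauce: 3472 mL; heavy cream: 1042 mL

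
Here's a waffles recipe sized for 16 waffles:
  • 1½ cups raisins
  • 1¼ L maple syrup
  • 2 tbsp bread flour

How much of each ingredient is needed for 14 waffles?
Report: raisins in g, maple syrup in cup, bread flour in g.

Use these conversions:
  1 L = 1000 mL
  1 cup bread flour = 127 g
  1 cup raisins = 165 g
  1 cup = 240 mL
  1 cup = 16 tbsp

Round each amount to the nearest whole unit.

Scaling factor: 14/16 = 7/8 = 0.875.
raisins: 1.5 cup × 7/8 × 165 g/cup ≈ 217 g
maple syrup: 1.25 L × 7/8 × 1000 mL/L ÷ 240 mL/cup ≈ 5 cup
bread flour: 2 tbsp × 7/8 ÷ 16 tbsp/cup × 127 g/cup ≈ 14 g

raisins: 217 g; maple syrup: 5 cup; bread flour: 14 g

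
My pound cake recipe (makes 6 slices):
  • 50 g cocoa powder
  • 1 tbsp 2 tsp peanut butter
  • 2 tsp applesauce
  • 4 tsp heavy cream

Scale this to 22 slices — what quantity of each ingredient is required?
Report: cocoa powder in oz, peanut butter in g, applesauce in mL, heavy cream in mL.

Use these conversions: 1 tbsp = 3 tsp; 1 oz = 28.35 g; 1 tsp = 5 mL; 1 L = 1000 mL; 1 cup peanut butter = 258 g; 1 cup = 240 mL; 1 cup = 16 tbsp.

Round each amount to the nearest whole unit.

cocoa powder: 6 oz; peanut butter: 99 g; applesauce: 37 mL; heavy cream: 73 mL

Scaling factor: 22/6 = 11/3.
cocoa powder: 50 g × 11/3 ÷ 28.35 g/oz ≈ 6 oz
peanut butter: (1 tbsp + 2 tsp = 5/3 tbsp) × 11/3 ÷ 16 tbsp/cup × 258 g/cup ≈ 99 g
applesauce: 2 tsp × 11/3 × 5 mL/tsp ≈ 37 mL
heavy cream: 4 tsp × 11/3 × 5 mL/tsp ≈ 73 mL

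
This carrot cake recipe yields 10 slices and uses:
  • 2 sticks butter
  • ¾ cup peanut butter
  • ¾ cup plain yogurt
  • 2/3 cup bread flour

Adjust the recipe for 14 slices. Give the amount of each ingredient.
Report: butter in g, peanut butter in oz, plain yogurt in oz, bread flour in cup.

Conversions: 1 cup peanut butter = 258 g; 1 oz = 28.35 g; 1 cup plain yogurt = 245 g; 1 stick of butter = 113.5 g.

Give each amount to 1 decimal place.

butter: 317.8 g; peanut butter: 9.6 oz; plain yogurt: 9.1 oz; bread flour: 0.9 cup

Scaling factor: 14/10 = 7/5 = 1.4.
butter: 2 stick × 7/5 × 113.5 g/stick = 317.8 g
peanut butter: 0.75 cup × 7/5 × 258 g/cup ÷ 28.35 g/oz ≈ 9.6 oz
plain yogurt: 0.75 cup × 7/5 × 245 g/cup ÷ 28.35 g/oz ≈ 9.1 oz
bread flour: 2/3 cup × 7/5 ≈ 0.9 cup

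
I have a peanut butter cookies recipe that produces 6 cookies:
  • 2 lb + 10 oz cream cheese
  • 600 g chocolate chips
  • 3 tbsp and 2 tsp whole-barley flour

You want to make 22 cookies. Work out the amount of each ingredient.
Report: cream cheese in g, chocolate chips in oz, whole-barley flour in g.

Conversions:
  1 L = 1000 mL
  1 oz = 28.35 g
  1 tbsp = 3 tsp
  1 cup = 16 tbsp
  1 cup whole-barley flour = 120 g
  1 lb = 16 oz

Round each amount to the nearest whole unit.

Scaling factor: 22/6 = 11/3.
cream cheese: (2 lb + 10 oz = 2.625 lb) × 11/3 × 16 oz/lb × 28.35 g/oz ≈ 4366 g
chocolate chips: 600 g × 11/3 ÷ 28.35 g/oz ≈ 78 oz
whole-barley flour: (3 tbsp + 2 tsp = 11/3 tbsp) × 11/3 ÷ 16 tbsp/cup × 120 g/cup ≈ 101 g

cream cheese: 4366 g; chocolate chips: 78 oz; whole-barley flour: 101 g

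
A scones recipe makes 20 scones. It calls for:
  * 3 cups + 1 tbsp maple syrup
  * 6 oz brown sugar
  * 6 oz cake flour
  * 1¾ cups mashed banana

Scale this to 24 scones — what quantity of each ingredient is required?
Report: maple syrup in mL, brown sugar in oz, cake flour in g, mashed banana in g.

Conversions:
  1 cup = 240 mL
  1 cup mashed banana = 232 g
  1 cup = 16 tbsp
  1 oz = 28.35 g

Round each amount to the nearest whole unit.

Scaling factor: 24/20 = 6/5 = 1.2.
maple syrup: (3 cup + 1 tbsp = 3.0625 cup) × 6/5 × 240 mL/cup = 882 mL
brown sugar: 6 oz × 6/5 ≈ 7 oz
cake flour: 6 oz × 6/5 × 28.35 g/oz ≈ 204 g
mashed banana: 1.75 cup × 6/5 × 232 g/cup ≈ 487 g

maple syrup: 882 mL; brown sugar: 7 oz; cake flour: 204 g; mashed banana: 487 g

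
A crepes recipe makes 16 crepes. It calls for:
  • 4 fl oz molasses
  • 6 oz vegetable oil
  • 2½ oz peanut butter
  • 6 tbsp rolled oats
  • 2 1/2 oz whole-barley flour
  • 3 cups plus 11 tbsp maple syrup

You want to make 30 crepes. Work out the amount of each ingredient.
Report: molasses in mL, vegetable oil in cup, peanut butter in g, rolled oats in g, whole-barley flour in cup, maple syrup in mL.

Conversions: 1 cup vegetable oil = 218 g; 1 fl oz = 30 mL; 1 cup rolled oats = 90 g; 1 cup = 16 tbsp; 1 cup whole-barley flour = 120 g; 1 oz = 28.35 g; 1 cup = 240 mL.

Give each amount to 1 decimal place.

molasses: 225.0 mL; vegetable oil: 1.5 cup; peanut butter: 132.9 g; rolled oats: 63.3 g; whole-barley flour: 1.1 cup; maple syrup: 1659.4 mL

Scaling factor: 30/16 = 15/8 = 1.875.
molasses: 4 fl oz × 15/8 × 30 mL/fl oz = 225.0 mL
vegetable oil: 6 oz × 15/8 × 28.35 g/oz ÷ 218 g/cup ≈ 1.5 cup
peanut butter: 2.5 oz × 15/8 × 28.35 g/oz ≈ 132.9 g
rolled oats: 6 tbsp × 15/8 ÷ 16 tbsp/cup × 90 g/cup ≈ 63.3 g
whole-barley flour: 2.5 oz × 15/8 × 28.35 g/oz ÷ 120 g/cup ≈ 1.1 cup
maple syrup: (3 cup + 11 tbsp = 3.6875 cup) × 15/8 × 240 mL/cup ≈ 1659.4 mL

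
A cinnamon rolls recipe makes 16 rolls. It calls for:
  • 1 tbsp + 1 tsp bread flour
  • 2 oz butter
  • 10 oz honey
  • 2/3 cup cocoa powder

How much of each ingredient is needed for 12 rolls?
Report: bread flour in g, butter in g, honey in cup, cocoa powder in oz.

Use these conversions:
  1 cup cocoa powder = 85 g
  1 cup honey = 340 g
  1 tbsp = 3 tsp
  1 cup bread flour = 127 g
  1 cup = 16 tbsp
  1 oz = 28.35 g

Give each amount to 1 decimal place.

bread flour: 7.9 g; butter: 42.5 g; honey: 0.6 cup; cocoa powder: 1.5 oz

Scaling factor: 12/16 = 3/4 = 0.75.
bread flour: (1 tbsp + 1 tsp = 4/3 tbsp) × 3/4 ÷ 16 tbsp/cup × 127 g/cup ≈ 7.9 g
butter: 2 oz × 3/4 × 28.35 g/oz ≈ 42.5 g
honey: 10 oz × 3/4 × 28.35 g/oz ÷ 340 g/cup ≈ 0.6 cup
cocoa powder: 2/3 cup × 3/4 × 85 g/cup ÷ 28.35 g/oz ≈ 1.5 oz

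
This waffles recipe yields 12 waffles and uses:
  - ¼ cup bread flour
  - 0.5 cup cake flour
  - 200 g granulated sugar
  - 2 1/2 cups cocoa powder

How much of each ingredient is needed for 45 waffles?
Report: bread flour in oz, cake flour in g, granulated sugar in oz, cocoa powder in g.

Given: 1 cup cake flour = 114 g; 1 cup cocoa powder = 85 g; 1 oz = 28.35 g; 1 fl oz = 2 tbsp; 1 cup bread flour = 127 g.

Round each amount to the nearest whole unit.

Scaling factor: 45/12 = 15/4 = 3.75.
bread flour: 0.25 cup × 15/4 × 127 g/cup ÷ 28.35 g/oz ≈ 4 oz
cake flour: 0.5 cup × 15/4 × 114 g/cup ≈ 214 g
granulated sugar: 200 g × 15/4 ÷ 28.35 g/oz ≈ 26 oz
cocoa powder: 2.5 cup × 15/4 × 85 g/cup ≈ 797 g

bread flour: 4 oz; cake flour: 214 g; granulated sugar: 26 oz; cocoa powder: 797 g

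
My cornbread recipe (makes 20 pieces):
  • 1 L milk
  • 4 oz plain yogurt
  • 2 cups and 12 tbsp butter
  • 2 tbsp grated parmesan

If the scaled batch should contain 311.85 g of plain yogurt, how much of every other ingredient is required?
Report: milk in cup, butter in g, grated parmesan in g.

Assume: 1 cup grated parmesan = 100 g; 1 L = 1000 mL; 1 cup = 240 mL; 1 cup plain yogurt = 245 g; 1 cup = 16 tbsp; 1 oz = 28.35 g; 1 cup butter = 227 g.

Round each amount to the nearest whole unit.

The original recipe has 113.4 g of plain yogurt, so the scaling factor is 311.85 ÷ 113.4 = 11/4 = 2.75.
milk: 1 L × 11/4 × 1000 mL/L ÷ 240 mL/cup ≈ 11 cup
butter: (2 cup + 12 tbsp = 2.75 cup) × 11/4 × 227 g/cup ≈ 1717 g
grated parmesan: 2 tbsp × 11/4 ÷ 16 tbsp/cup × 100 g/cup ≈ 34 g

milk: 11 cup; butter: 1717 g; grated parmesan: 34 g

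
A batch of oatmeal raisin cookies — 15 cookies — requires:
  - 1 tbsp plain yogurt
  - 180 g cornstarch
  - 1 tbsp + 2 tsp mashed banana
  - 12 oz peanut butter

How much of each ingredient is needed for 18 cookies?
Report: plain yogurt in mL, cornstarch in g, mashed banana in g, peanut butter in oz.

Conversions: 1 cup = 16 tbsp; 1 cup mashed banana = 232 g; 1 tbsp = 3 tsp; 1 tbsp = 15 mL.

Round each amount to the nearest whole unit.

plain yogurt: 18 mL; cornstarch: 216 g; mashed banana: 29 g; peanut butter: 14 oz

Scaling factor: 18/15 = 6/5 = 1.2.
plain yogurt: 1 tbsp × 6/5 × 15 mL/tbsp = 18 mL
cornstarch: 180 g × 6/5 = 216 g
mashed banana: (1 tbsp + 2 tsp = 5/3 tbsp) × 6/5 ÷ 16 tbsp/cup × 232 g/cup = 29 g
peanut butter: 12 oz × 6/5 ≈ 14 oz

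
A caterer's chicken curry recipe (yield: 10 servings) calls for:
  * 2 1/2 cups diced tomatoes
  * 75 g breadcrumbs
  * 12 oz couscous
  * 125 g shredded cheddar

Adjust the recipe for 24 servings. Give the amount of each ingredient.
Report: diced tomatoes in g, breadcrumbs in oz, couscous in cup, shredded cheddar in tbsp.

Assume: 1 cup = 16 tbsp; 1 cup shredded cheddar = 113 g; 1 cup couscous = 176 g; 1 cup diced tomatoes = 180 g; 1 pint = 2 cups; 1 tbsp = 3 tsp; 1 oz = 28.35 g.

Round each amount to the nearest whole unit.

diced tomatoes: 1080 g; breadcrumbs: 6 oz; couscous: 5 cup; shredded cheddar: 42 tbsp

Scaling factor: 24/10 = 12/5 = 2.4.
diced tomatoes: 2.5 cup × 12/5 × 180 g/cup = 1080 g
breadcrumbs: 75 g × 12/5 ÷ 28.35 g/oz ≈ 6 oz
couscous: 12 oz × 12/5 × 28.35 g/oz ÷ 176 g/cup ≈ 5 cup
shredded cheddar: 125 g × 12/5 ÷ 113 g/cup × 16 tbsp/cup ≈ 42 tbsp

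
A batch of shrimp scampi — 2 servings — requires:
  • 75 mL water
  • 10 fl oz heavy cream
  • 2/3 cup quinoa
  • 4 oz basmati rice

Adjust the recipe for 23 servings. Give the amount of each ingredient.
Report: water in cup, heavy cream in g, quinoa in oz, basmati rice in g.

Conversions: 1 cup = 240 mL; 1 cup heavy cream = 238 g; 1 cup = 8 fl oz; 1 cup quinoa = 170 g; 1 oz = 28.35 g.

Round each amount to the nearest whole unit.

Scaling factor: 23/2 = 11.5.
water: 75 mL × 23/2 ÷ 240 mL/cup ≈ 4 cup
heavy cream: 10 fl oz × 23/2 ÷ 8 fl oz/cup × 238 g/cup ≈ 3421 g
quinoa: 2/3 cup × 23/2 × 170 g/cup ÷ 28.35 g/oz ≈ 46 oz
basmati rice: 4 oz × 23/2 × 28.35 g/oz ≈ 1304 g

water: 4 cup; heavy cream: 3421 g; quinoa: 46 oz; basmati rice: 1304 g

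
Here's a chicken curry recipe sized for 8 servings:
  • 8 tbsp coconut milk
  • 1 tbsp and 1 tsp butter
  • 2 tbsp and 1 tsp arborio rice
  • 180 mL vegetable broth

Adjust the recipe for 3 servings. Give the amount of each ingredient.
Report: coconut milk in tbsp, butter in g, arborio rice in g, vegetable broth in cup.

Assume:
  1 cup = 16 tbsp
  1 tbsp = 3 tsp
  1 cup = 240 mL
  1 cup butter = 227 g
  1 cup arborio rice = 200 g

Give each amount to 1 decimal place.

coconut milk: 3.0 tbsp; butter: 7.1 g; arborio rice: 10.9 g; vegetable broth: 0.3 cup

Scaling factor: 3/8 = 0.375.
coconut milk: 8 tbsp × 3/8 = 3.0 tbsp
butter: (1 tbsp + 1 tsp = 4/3 tbsp) × 3/8 ÷ 16 tbsp/cup × 227 g/cup ≈ 7.1 g
arborio rice: (2 tbsp + 1 tsp = 7/3 tbsp) × 3/8 ÷ 16 tbsp/cup × 200 g/cup ≈ 10.9 g
vegetable broth: 180 mL × 3/8 ÷ 240 mL/cup ≈ 0.3 cup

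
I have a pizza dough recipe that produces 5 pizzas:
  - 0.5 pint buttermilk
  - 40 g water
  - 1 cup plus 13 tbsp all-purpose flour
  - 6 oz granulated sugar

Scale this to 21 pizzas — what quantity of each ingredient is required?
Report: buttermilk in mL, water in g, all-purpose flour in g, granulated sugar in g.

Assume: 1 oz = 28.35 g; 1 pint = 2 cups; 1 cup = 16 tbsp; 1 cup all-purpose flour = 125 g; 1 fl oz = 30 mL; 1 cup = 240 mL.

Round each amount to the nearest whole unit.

buttermilk: 1008 mL; water: 168 g; all-purpose flour: 952 g; granulated sugar: 714 g

Scaling factor: 21/5 = 4.2.
buttermilk: 0.5 pint × 21/5 × 2 cup/pint × 240 mL/cup = 1008 mL
water: 40 g × 21/5 = 168 g
all-purpose flour: (1 cup + 13 tbsp = 1.8125 cup) × 21/5 × 125 g/cup ≈ 952 g
granulated sugar: 6 oz × 21/5 × 28.35 g/oz ≈ 714 g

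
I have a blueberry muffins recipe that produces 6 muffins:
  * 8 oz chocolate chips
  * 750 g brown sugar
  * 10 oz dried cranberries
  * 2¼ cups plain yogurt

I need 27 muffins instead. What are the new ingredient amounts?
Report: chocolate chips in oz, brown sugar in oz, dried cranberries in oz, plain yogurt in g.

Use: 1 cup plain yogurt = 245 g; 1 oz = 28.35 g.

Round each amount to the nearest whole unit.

chocolate chips: 36 oz; brown sugar: 119 oz; dried cranberries: 45 oz; plain yogurt: 2481 g

Scaling factor: 27/6 = 9/2 = 4.5.
chocolate chips: 8 oz × 9/2 = 36 oz
brown sugar: 750 g × 9/2 ÷ 28.35 g/oz ≈ 119 oz
dried cranberries: 10 oz × 9/2 = 45 oz
plain yogurt: 2.25 cup × 9/2 × 245 g/cup ≈ 2481 g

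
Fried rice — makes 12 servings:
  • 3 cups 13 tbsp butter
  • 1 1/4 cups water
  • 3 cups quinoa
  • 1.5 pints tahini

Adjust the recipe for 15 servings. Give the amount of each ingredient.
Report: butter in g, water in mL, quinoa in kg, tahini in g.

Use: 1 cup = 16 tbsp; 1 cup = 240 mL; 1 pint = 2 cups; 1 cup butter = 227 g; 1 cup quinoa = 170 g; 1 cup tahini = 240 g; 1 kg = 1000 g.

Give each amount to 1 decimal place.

Scaling factor: 15/12 = 5/4 = 1.25.
butter: (3 cup + 13 tbsp = 3.8125 cup) × 5/4 × 227 g/cup ≈ 1081.8 g
water: 1.25 cup × 5/4 × 240 mL/cup = 375.0 mL
quinoa: 3 cup × 5/4 × 170 g/cup ÷ 1000 g/kg ≈ 0.6 kg
tahini: 1.5 pint × 5/4 × 2 cup/pint × 240 g/cup = 900.0 g

butter: 1081.8 g; water: 375.0 mL; quinoa: 0.6 kg; tahini: 900.0 g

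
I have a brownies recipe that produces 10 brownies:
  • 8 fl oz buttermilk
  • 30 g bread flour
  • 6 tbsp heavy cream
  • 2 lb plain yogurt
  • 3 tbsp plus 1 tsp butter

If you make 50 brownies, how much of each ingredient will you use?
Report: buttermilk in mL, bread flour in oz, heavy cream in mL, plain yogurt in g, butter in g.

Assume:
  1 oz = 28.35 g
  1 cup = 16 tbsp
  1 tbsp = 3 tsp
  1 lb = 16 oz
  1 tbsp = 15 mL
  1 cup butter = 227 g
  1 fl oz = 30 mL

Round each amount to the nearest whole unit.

Scaling factor: 50/10 = 5.
buttermilk: 8 fl oz × 5 × 30 mL/fl oz = 1200 mL
bread flour: 30 g × 5 ÷ 28.35 g/oz ≈ 5 oz
heavy cream: 6 tbsp × 5 × 15 mL/tbsp = 450 mL
plain yogurt: 2 lb × 5 × 16 oz/lb × 28.35 g/oz = 4536 g
butter: (3 tbsp + 1 tsp = 10/3 tbsp) × 5 ÷ 16 tbsp/cup × 227 g/cup ≈ 236 g

buttermilk: 1200 mL; bread flour: 5 oz; heavy cream: 450 mL; plain yogurt: 4536 g; butter: 236 g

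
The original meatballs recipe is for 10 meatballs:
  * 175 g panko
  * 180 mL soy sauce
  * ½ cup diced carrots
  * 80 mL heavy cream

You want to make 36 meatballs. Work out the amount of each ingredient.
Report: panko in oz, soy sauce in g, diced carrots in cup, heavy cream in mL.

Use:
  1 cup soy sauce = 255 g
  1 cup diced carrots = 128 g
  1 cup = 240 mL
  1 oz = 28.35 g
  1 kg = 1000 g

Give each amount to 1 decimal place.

panko: 22.2 oz; soy sauce: 688.5 g; diced carrots: 1.8 cup; heavy cream: 288.0 mL

Scaling factor: 36/10 = 18/5 = 3.6.
panko: 175 g × 18/5 ÷ 28.35 g/oz ≈ 22.2 oz
soy sauce: 180 mL × 18/5 ÷ 240 mL/cup × 255 g/cup = 688.5 g
diced carrots: 0.5 cup × 18/5 = 1.8 cup
heavy cream: 80 mL × 18/5 = 288.0 mL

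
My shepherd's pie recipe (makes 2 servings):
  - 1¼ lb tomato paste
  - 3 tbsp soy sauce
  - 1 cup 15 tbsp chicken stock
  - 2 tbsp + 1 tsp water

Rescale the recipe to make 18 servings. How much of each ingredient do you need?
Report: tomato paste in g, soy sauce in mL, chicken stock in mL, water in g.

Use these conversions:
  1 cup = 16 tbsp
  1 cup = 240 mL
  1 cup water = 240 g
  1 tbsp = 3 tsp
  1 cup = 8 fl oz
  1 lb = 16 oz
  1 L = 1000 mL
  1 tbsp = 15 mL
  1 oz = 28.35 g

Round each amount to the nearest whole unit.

Scaling factor: 18/2 = 9.
tomato paste: 1.25 lb × 9 × 16 oz/lb × 28.35 g/oz = 5103 g
soy sauce: 3 tbsp × 9 × 15 mL/tbsp = 405 mL
chicken stock: (1 cup + 15 tbsp = 1.9375 cup) × 9 × 240 mL/cup = 4185 mL
water: (2 tbsp + 1 tsp = 7/3 tbsp) × 9 ÷ 16 tbsp/cup × 240 g/cup = 315 g

tomato paste: 5103 g; soy sauce: 405 mL; chicken stock: 4185 mL; water: 315 g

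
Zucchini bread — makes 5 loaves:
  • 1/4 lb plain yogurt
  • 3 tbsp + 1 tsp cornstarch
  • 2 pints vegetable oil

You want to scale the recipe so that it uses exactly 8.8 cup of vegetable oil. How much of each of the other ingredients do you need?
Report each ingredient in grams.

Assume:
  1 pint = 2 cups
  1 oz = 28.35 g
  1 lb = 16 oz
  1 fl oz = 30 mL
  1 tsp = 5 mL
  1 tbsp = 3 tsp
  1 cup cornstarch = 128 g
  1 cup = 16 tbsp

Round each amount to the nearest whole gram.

The original recipe has 4 cup of vegetable oil, so the scaling factor is 8.8 ÷ 4 = 11/5 = 2.2.
plain yogurt: 0.25 lb × 11/5 × 16 oz/lb × 28.35 g/oz ≈ 249 g
cornstarch: (3 tbsp + 1 tsp = 10/3 tbsp) × 11/5 ÷ 16 tbsp/cup × 128 g/cup ≈ 59 g

plain yogurt: 249 g; cornstarch: 59 g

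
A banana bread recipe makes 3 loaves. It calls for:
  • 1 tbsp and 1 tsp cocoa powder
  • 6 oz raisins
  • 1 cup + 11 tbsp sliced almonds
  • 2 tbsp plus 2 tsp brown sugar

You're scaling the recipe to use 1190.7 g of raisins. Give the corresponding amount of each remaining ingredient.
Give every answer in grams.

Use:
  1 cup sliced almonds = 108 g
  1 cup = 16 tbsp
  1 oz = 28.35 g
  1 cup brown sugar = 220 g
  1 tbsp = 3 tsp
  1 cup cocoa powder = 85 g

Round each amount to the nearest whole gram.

cocoa powder: 50 g; sliced almonds: 1276 g; brown sugar: 257 g

The original recipe has 170.1 g of raisins, so the scaling factor is 1190.7 ÷ 170.1 = 7.
cocoa powder: (1 tbsp + 1 tsp = 4/3 tbsp) × 7 ÷ 16 tbsp/cup × 85 g/cup ≈ 50 g
sliced almonds: (1 cup + 11 tbsp = 1.6875 cup) × 7 × 108 g/cup ≈ 1276 g
brown sugar: (2 tbsp + 2 tsp = 8/3 tbsp) × 7 ÷ 16 tbsp/cup × 220 g/cup ≈ 257 g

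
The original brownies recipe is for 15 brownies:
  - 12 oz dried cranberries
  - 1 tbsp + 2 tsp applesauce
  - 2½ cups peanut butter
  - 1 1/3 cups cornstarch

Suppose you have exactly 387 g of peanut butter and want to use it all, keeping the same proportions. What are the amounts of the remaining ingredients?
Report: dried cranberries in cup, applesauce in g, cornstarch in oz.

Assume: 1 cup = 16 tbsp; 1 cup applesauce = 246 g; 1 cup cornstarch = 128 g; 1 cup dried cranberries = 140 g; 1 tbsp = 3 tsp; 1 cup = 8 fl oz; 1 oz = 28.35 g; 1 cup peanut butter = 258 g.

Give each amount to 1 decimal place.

The original recipe has 645 g of peanut butter, so the scaling factor is 387 ÷ 645 = 3/5 = 0.6.
dried cranberries: 12 oz × 3/5 × 28.35 g/oz ÷ 140 g/cup ≈ 1.5 cup
applesauce: (1 tbsp + 2 tsp = 5/3 tbsp) × 3/5 ÷ 16 tbsp/cup × 246 g/cup ≈ 15.4 g
cornstarch: 4/3 cup × 3/5 × 128 g/cup ÷ 28.35 g/oz ≈ 3.6 oz

dried cranberries: 1.5 cup; applesauce: 15.4 g; cornstarch: 3.6 oz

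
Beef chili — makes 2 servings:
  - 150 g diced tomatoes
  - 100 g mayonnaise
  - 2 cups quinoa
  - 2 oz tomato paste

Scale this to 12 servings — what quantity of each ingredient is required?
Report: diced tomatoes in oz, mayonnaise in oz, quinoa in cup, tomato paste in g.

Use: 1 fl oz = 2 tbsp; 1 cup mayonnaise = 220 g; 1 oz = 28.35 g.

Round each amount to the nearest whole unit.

Scaling factor: 12/2 = 6.
diced tomatoes: 150 g × 6 ÷ 28.35 g/oz ≈ 32 oz
mayonnaise: 100 g × 6 ÷ 28.35 g/oz ≈ 21 oz
quinoa: 2 cup × 6 = 12 cup
tomato paste: 2 oz × 6 × 28.35 g/oz ≈ 340 g

diced tomatoes: 32 oz; mayonnaise: 21 oz; quinoa: 12 cup; tomato paste: 340 g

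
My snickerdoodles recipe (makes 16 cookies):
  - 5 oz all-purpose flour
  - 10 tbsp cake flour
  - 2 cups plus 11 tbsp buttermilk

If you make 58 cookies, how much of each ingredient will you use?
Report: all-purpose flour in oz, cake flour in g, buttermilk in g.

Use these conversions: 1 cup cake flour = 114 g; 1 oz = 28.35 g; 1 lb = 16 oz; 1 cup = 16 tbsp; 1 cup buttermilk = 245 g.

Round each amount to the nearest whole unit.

all-purpose flour: 18 oz; cake flour: 258 g; buttermilk: 2387 g

Scaling factor: 58/16 = 29/8 = 3.625.
all-purpose flour: 5 oz × 29/8 ≈ 18 oz
cake flour: 10 tbsp × 29/8 ÷ 16 tbsp/cup × 114 g/cup ≈ 258 g
buttermilk: (2 cup + 11 tbsp = 2.6875 cup) × 29/8 × 245 g/cup ≈ 2387 g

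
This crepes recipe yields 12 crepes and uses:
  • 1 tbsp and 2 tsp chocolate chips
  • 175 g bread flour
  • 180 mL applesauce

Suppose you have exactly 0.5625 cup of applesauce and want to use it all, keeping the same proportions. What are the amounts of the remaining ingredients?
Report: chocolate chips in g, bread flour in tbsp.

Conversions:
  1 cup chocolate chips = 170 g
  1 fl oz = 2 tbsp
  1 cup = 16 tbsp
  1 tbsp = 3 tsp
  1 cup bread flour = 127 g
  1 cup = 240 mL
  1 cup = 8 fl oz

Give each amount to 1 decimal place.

chocolate chips: 13.3 g; bread flour: 16.5 tbsp

The original recipe has 0.75 cup of applesauce, so the scaling factor is 0.5625 ÷ 0.75 = 3/4 = 0.75.
chocolate chips: (1 tbsp + 2 tsp = 5/3 tbsp) × 3/4 ÷ 16 tbsp/cup × 170 g/cup ≈ 13.3 g
bread flour: 175 g × 3/4 ÷ 127 g/cup × 16 tbsp/cup ≈ 16.5 tbsp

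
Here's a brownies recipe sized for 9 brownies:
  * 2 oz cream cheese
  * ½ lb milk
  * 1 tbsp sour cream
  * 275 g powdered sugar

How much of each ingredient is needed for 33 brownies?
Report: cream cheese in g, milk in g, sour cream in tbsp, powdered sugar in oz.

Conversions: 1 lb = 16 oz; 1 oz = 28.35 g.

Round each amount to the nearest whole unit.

cream cheese: 208 g; milk: 832 g; sour cream: 4 tbsp; powdered sugar: 36 oz

Scaling factor: 33/9 = 11/3.
cream cheese: 2 oz × 11/3 × 28.35 g/oz ≈ 208 g
milk: 0.5 lb × 11/3 × 16 oz/lb × 28.35 g/oz ≈ 832 g
sour cream: 1 tbsp × 11/3 ≈ 4 tbsp
powdered sugar: 275 g × 11/3 ÷ 28.35 g/oz ≈ 36 oz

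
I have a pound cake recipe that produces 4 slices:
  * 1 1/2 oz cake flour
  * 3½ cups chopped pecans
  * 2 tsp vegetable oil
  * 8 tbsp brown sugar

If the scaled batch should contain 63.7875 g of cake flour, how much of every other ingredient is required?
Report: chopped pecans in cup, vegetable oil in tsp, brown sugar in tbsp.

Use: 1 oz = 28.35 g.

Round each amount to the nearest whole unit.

The original recipe has 42.525 g of cake flour, so the scaling factor is 63.7875 ÷ 42.525 = 3/2 = 1.5.
chopped pecans: 3.5 cup × 3/2 ≈ 5 cup
vegetable oil: 2 tsp × 3/2 = 3 tsp
brown sugar: 8 tbsp × 3/2 = 12 tbsp

chopped pecans: 5 cup; vegetable oil: 3 tsp; brown sugar: 12 tbsp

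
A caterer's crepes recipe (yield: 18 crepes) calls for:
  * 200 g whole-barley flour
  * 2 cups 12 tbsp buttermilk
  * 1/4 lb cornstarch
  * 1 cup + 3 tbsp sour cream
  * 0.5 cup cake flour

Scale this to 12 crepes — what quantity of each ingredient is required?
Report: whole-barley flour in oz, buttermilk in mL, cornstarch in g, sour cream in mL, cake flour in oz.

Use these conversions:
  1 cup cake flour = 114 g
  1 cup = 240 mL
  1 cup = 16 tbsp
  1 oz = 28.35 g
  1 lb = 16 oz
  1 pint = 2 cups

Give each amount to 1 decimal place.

whole-barley flour: 4.7 oz; buttermilk: 440.0 mL; cornstarch: 75.6 g; sour cream: 190.0 mL; cake flour: 1.3 oz

Scaling factor: 12/18 = 2/3.
whole-barley flour: 200 g × 2/3 ÷ 28.35 g/oz ≈ 4.7 oz
buttermilk: (2 cup + 12 tbsp = 2.75 cup) × 2/3 × 240 mL/cup = 440.0 mL
cornstarch: 0.25 lb × 2/3 × 16 oz/lb × 28.35 g/oz = 75.6 g
sour cream: (1 cup + 3 tbsp = 1.1875 cup) × 2/3 × 240 mL/cup = 190.0 mL
cake flour: 0.5 cup × 2/3 × 114 g/cup ÷ 28.35 g/oz ≈ 1.3 oz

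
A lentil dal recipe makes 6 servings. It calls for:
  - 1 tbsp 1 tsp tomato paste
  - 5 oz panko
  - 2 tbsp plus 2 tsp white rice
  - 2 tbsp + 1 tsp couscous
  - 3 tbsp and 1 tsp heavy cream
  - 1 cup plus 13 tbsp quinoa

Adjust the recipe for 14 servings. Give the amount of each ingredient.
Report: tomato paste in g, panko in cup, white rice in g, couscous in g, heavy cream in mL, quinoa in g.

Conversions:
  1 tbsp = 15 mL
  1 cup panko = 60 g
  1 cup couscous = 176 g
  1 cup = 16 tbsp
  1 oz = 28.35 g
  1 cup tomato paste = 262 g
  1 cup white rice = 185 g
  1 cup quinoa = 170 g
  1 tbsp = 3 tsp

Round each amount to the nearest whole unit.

tomato paste: 51 g; panko: 6 cup; white rice: 72 g; couscous: 60 g; heavy cream: 117 mL; quinoa: 719 g

Scaling factor: 14/6 = 7/3.
tomato paste: (1 tbsp + 1 tsp = 4/3 tbsp) × 7/3 ÷ 16 tbsp/cup × 262 g/cup ≈ 51 g
panko: 5 oz × 7/3 × 28.35 g/oz ÷ 60 g/cup ≈ 6 cup
white rice: (2 tbsp + 2 tsp = 8/3 tbsp) × 7/3 ÷ 16 tbsp/cup × 185 g/cup ≈ 72 g
couscous: (2 tbsp + 1 tsp = 7/3 tbsp) × 7/3 ÷ 16 tbsp/cup × 176 g/cup ≈ 60 g
heavy cream: (3 tbsp + 1 tsp = 10/3 tbsp) × 7/3 × 15 mL/tbsp ≈ 117 mL
quinoa: (1 cup + 13 tbsp = 1.8125 cup) × 7/3 × 170 g/cup ≈ 719 g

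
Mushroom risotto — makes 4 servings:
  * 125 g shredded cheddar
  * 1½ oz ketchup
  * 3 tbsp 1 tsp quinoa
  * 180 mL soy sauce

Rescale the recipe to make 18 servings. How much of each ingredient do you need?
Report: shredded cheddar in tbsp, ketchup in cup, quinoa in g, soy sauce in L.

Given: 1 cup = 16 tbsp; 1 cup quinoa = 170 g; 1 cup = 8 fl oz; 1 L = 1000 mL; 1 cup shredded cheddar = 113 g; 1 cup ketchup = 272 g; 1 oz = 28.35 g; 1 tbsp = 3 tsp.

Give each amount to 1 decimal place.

Scaling factor: 18/4 = 9/2 = 4.5.
shredded cheddar: 125 g × 9/2 ÷ 113 g/cup × 16 tbsp/cup ≈ 79.6 tbsp
ketchup: 1.5 oz × 9/2 × 28.35 g/oz ÷ 272 g/cup ≈ 0.7 cup
quinoa: (3 tbsp + 1 tsp = 10/3 tbsp) × 9/2 ÷ 16 tbsp/cup × 170 g/cup ≈ 159.4 g
soy sauce: 180 mL × 9/2 ÷ 1000 mL/L ≈ 0.8 L

shredded cheddar: 79.6 tbsp; ketchup: 0.7 cup; quinoa: 159.4 g; soy sauce: 0.8 L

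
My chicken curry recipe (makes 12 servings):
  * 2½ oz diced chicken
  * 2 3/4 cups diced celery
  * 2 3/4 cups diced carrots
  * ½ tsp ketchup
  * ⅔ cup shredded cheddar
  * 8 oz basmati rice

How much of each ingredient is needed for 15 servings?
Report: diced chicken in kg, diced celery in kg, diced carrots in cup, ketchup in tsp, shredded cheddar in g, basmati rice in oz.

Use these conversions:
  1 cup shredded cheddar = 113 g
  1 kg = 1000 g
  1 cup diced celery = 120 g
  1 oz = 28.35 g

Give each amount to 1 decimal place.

diced chicken: 0.1 kg; diced celery: 0.4 kg; diced carrots: 3.4 cup; ketchup: 0.6 tsp; shredded cheddar: 94.2 g; basmati rice: 10.0 oz

Scaling factor: 15/12 = 5/4 = 1.25.
diced chicken: 2.5 oz × 5/4 × 28.35 g/oz ÷ 1000 g/kg ≈ 0.1 kg
diced celery: 2.75 cup × 5/4 × 120 g/cup ÷ 1000 g/kg ≈ 0.4 kg
diced carrots: 2.75 cup × 5/4 ≈ 3.4 cup
ketchup: 0.5 tsp × 5/4 ≈ 0.6 tsp
shredded cheddar: 2/3 cup × 5/4 × 113 g/cup ≈ 94.2 g
basmati rice: 8 oz × 5/4 = 10.0 oz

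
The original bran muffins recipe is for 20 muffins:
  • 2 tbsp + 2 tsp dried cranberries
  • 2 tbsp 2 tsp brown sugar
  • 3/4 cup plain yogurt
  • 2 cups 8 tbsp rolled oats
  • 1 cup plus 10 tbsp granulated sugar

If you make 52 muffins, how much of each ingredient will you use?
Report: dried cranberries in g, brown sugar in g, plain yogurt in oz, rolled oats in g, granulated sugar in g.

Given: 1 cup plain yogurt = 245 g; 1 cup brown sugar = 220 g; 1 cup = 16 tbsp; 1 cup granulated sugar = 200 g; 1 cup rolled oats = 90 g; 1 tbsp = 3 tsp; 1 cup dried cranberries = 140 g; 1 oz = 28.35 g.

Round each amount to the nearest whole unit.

Scaling factor: 52/20 = 13/5 = 2.6.
dried cranberries: (2 tbsp + 2 tsp = 8/3 tbsp) × 13/5 ÷ 16 tbsp/cup × 140 g/cup ≈ 61 g
brown sugar: (2 tbsp + 2 tsp = 8/3 tbsp) × 13/5 ÷ 16 tbsp/cup × 220 g/cup ≈ 95 g
plain yogurt: 0.75 cup × 13/5 × 245 g/cup ÷ 28.35 g/oz ≈ 17 oz
rolled oats: (2 cup + 8 tbsp = 2.5 cup) × 13/5 × 90 g/cup = 585 g
granulated sugar: (1 cup + 10 tbsp = 1.625 cup) × 13/5 × 200 g/cup = 845 g

dried cranberries: 61 g; brown sugar: 95 g; plain yogurt: 17 oz; rolled oats: 585 g; granulated sugar: 845 g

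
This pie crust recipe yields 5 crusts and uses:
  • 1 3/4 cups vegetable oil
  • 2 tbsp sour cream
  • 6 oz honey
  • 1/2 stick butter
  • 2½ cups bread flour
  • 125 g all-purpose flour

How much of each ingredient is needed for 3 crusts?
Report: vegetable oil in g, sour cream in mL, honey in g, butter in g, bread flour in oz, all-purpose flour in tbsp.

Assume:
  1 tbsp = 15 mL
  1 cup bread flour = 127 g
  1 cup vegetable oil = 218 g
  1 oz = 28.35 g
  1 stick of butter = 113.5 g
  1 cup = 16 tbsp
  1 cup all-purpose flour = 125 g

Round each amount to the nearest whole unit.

vegetable oil: 229 g; sour cream: 18 mL; honey: 102 g; butter: 34 g; bread flour: 7 oz; all-purpose flour: 10 tbsp

Scaling factor: 3/5 = 0.6.
vegetable oil: 1.75 cup × 3/5 × 218 g/cup ≈ 229 g
sour cream: 2 tbsp × 3/5 × 15 mL/tbsp = 18 mL
honey: 6 oz × 3/5 × 28.35 g/oz ≈ 102 g
butter: 0.5 stick × 3/5 × 113.5 g/stick ≈ 34 g
bread flour: 2.5 cup × 3/5 × 127 g/cup ÷ 28.35 g/oz ≈ 7 oz
all-purpose flour: 125 g × 3/5 ÷ 125 g/cup × 16 tbsp/cup ≈ 10 tbsp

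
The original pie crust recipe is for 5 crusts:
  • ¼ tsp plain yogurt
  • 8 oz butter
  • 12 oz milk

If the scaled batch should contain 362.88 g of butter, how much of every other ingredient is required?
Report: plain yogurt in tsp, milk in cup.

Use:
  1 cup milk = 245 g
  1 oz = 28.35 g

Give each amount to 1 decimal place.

The original recipe has 226.8 g of butter, so the scaling factor is 362.88 ÷ 226.8 = 8/5 = 1.6.
plain yogurt: 0.25 tsp × 8/5 = 0.4 tsp
milk: 12 oz × 8/5 × 28.35 g/oz ÷ 245 g/cup ≈ 2.2 cup

plain yogurt: 0.4 tsp; milk: 2.2 cup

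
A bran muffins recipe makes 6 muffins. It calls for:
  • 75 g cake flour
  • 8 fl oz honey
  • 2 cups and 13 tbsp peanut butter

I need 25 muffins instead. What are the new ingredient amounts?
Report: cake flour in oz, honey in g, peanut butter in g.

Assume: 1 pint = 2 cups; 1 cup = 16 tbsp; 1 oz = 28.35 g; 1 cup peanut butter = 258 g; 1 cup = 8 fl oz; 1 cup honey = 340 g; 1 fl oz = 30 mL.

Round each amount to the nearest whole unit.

cake flour: 11 oz; honey: 1417 g; peanut butter: 3023 g

Scaling factor: 25/6.
cake flour: 75 g × 25/6 ÷ 28.35 g/oz ≈ 11 oz
honey: 8 fl oz × 25/6 ÷ 8 fl oz/cup × 340 g/cup ≈ 1417 g
peanut butter: (2 cup + 13 tbsp = 2.8125 cup) × 25/6 × 258 g/cup ≈ 3023 g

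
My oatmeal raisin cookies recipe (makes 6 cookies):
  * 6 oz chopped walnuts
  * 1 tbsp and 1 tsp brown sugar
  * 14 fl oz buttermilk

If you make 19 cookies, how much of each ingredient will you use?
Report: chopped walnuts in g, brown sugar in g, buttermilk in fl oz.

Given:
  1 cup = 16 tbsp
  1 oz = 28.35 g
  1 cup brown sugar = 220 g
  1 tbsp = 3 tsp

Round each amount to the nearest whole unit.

chopped walnuts: 539 g; brown sugar: 58 g; buttermilk: 44 fl oz

Scaling factor: 19/6.
chopped walnuts: 6 oz × 19/6 × 28.35 g/oz ≈ 539 g
brown sugar: (1 tbsp + 1 tsp = 4/3 tbsp) × 19/6 ÷ 16 tbsp/cup × 220 g/cup ≈ 58 g
buttermilk: 14 fl oz × 19/6 ≈ 44 fl oz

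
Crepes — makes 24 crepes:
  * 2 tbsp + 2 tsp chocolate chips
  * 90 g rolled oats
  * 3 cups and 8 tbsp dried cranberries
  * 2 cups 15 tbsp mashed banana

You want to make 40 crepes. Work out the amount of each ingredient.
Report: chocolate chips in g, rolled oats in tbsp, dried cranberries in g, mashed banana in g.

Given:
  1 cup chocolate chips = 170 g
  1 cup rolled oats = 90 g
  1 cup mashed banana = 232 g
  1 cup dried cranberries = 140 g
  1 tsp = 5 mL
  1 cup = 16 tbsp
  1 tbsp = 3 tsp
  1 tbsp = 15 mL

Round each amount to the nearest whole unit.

chocolate chips: 47 g; rolled oats: 27 tbsp; dried cranberries: 817 g; mashed banana: 1136 g

Scaling factor: 40/24 = 5/3.
chocolate chips: (2 tbsp + 2 tsp = 8/3 tbsp) × 5/3 ÷ 16 tbsp/cup × 170 g/cup ≈ 47 g
rolled oats: 90 g × 5/3 ÷ 90 g/cup × 16 tbsp/cup ≈ 27 tbsp
dried cranberries: (3 cup + 8 tbsp = 3.5 cup) × 5/3 × 140 g/cup ≈ 817 g
mashed banana: (2 cup + 15 tbsp = 2.9375 cup) × 5/3 × 232 g/cup ≈ 1136 g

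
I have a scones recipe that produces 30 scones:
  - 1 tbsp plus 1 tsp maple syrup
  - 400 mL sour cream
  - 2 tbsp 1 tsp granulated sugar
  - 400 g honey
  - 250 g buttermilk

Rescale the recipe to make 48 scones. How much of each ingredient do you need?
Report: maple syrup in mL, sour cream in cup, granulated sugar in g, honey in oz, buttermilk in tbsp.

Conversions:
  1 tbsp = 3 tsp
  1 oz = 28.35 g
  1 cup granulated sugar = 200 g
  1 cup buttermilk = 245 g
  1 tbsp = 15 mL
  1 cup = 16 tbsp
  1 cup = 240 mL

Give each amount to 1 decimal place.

Scaling factor: 48/30 = 8/5 = 1.6.
maple syrup: (1 tbsp + 1 tsp = 4/3 tbsp) × 8/5 × 15 mL/tbsp = 32.0 mL
sour cream: 400 mL × 8/5 ÷ 240 mL/cup ≈ 2.7 cup
granulated sugar: (2 tbsp + 1 tsp = 7/3 tbsp) × 8/5 ÷ 16 tbsp/cup × 200 g/cup ≈ 46.7 g
honey: 400 g × 8/5 ÷ 28.35 g/oz ≈ 22.6 oz
buttermilk: 250 g × 8/5 ÷ 245 g/cup × 16 tbsp/cup ≈ 26.1 tbsp

maple syrup: 32.0 mL; sour cream: 2.7 cup; granulated sugar: 46.7 g; honey: 22.6 oz; buttermilk: 26.1 tbsp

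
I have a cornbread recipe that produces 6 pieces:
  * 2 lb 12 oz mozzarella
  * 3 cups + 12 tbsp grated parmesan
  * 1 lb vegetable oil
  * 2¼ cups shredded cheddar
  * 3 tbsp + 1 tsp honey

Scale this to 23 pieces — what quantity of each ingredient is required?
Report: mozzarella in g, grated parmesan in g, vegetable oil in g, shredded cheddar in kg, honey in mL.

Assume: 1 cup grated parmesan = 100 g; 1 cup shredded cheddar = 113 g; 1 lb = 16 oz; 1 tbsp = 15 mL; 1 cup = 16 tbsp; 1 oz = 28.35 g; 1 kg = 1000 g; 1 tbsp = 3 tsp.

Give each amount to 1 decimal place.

Scaling factor: 23/6.
mozzarella: (2 lb + 12 oz = 2.75 lb) × 23/6 × 16 oz/lb × 28.35 g/oz = 4781.7 g
grated parmesan: (3 cup + 12 tbsp = 3.75 cup) × 23/6 × 100 g/cup = 1437.5 g
vegetable oil: 1 lb × 23/6 × 16 oz/lb × 28.35 g/oz = 1738.8 g
shredded cheddar: 2.25 cup × 23/6 × 113 g/cup ÷ 1000 g/kg ≈ 1.0 kg
honey: (3 tbsp + 1 tsp = 10/3 tbsp) × 23/6 × 15 mL/tbsp ≈ 191.7 mL

mozzarella: 4781.7 g; grated parmesan: 1437.5 g; vegetable oil: 1738.8 g; shredded cheddar: 1.0 kg; honey: 191.7 mL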